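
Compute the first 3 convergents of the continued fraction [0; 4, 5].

Using the convergent recurrence p_i = a_i*p_{i-1} + p_{i-2}, q_i = a_i*q_{i-1} + q_{i-2} with p_{-2}=0, p_{-1}=1, q_{-2}=1, q_{-1}=0:
  i=0: a_0=0, p_0 = 0*1 + 0 = 0, q_0 = 0*0 + 1 = 1.
  i=1: a_1=4, p_1 = 4*0 + 1 = 1, q_1 = 4*1 + 0 = 4.
  i=2: a_2=5, p_2 = 5*1 + 0 = 5, q_2 = 5*4 + 1 = 21.

0/1, 1/4, 5/21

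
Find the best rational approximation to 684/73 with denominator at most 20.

Expand x = 684/73 as a continued fraction with the Euclidean algorithm:
  684 = 9*73 + 27, so a_0 = 9.
  73 = 2*27 + 19, so a_1 = 2.
  27 = 1*19 + 8, so a_2 = 1.
  19 = 2*8 + 3, so a_3 = 2.
  8 = 2*3 + 2, so a_4 = 2.
  3 = 1*2 + 1, so a_5 = 1.
  2 = 2*1 + 0, so a_6 = 2.
so x = [9; 2, 1, 2, 2, 1, 2].
Convergents (p_i = a_i*p_{i-1} + p_{i-2}, q_i = a_i*q_{i-1} + q_{i-2} with p_{-2}=0, p_{-1}=1, q_{-2}=1, q_{-1}=0), until the denominator exceeds 20:
  i=0: a_0=9, p_0 = 9*1 + 0 = 9, q_0 = 9*0 + 1 = 1.
  i=1: a_1=2, p_1 = 2*9 + 1 = 19, q_1 = 2*1 + 0 = 2.
  i=2: a_2=1, p_2 = 1*19 + 9 = 28, q_2 = 1*2 + 1 = 3.
  i=3: a_3=2, p_3 = 2*28 + 19 = 75, q_3 = 2*3 + 2 = 8.
  i=4: a_4=2, p_4 = 2*75 + 28 = 178, q_4 = 2*8 + 3 = 19.
  i=5: a_5=1, p_5 = 1*178 + 75 = 253, q_5 = 1*19 + 8 = 27.
q_5 = 27 > 20, so the last convergent with denominator <= 20 is p_4/q_4 = 178/19.
The closest fraction with denominator <= 20 is either p_4/q_4 or the intermediate fraction (k*p_4 + p_3)/(k*q_4 + q_3) with the largest k >= 1 whose denominator stays <= 20; these approach x as k grows, and every other convergent or intermediate fraction in range is farther away.
Largest k: floor((20 - q_3)/q_4) = floor((20 - 8)/19) = 0.
Since k = 0, no intermediate fraction beyond p_4/q_4 has denominator <= 20, so the convergent 178/19 is the closest (its error is |684*19 - 178*73|/(73*19) = 2/1387).

178/19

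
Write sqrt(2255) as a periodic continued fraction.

[47; (2, 18, 2, 94)]

Write x_i = (sqrt(2255) + m_i)/d_i with (m_0, d_0) = (0, 1). a_0 = floor(sqrt(2255)) = 47, since 47^2 = 2209 <= 2255 < 2304 = 48^2.
Iterate m_{i+1} = d_i*a_i - m_i, d_{i+1} = (2255 - m_{i+1}^2)/d_i, a_{i+1} = floor((a_0 + m_{i+1})/d_{i+1}):
  m_1 = 1*47 - 0 = 47, d_1 = (2255 - 47^2)/1 = 46/1 = 46, a_1 = floor((47 + 47)/46) = 2.
  m_2 = 46*2 - 47 = 45, d_2 = (2255 - 45^2)/46 = 230/46 = 5, a_2 = floor((47 + 45)/5) = 18.
  m_3 = 5*18 - 45 = 45, d_3 = (2255 - 45^2)/5 = 230/5 = 46, a_3 = floor((47 + 45)/46) = 2.
  m_4 = 46*2 - 45 = 47, d_4 = (2255 - 47^2)/46 = 46/46 = 1, a_4 = floor((47 + 47)/1) = 94.
  m_5 = 1*94 - 47 = 47, d_5 = (2255 - 47^2)/1 = 46/1 = 46: (m_5, d_5) = (m_1, d_1) = (47, 46), so from here the quotients repeat a_1, ..., a_4; the period length is 4.
Hence the expansion of sqrt(2255) is a_0 = 47 followed by the repeating block 2, 18, 2, 94 (period 4).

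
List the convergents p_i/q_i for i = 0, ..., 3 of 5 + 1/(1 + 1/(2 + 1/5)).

Using the convergent recurrence p_i = a_i*p_{i-1} + p_{i-2}, q_i = a_i*q_{i-1} + q_{i-2} with p_{-2}=0, p_{-1}=1, q_{-2}=1, q_{-1}=0:
  i=0: a_0=5, p_0 = 5*1 + 0 = 5, q_0 = 5*0 + 1 = 1.
  i=1: a_1=1, p_1 = 1*5 + 1 = 6, q_1 = 1*1 + 0 = 1.
  i=2: a_2=2, p_2 = 2*6 + 5 = 17, q_2 = 2*1 + 1 = 3.
  i=3: a_3=5, p_3 = 5*17 + 6 = 91, q_3 = 5*3 + 1 = 16.

5/1, 6/1, 17/3, 91/16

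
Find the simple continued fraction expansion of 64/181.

Run the Euclidean algorithm on 64 and 181; the successive quotients are the partial quotients a_0, a_1, ... (each step inverts the fractional part left over by the previous one):
  64 = 0*181 + 64, so a_0 = 0.
  181 = 2*64 + 53, so a_1 = 2.
  64 = 1*53 + 11, so a_2 = 1.
  53 = 4*11 + 9, so a_3 = 4.
  11 = 1*9 + 2, so a_4 = 1.
  9 = 4*2 + 1, so a_5 = 4.
  2 = 2*1 + 0, so a_6 = 2.
The remainder reaches 0 after 7 divisions, so the expansion has 7 partial quotients, read off in order.

[0; 2, 1, 4, 1, 4, 2]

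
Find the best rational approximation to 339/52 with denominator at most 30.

Expand x = 339/52 as a continued fraction with the Euclidean algorithm:
  339 = 6*52 + 27, so a_0 = 6.
  52 = 1*27 + 25, so a_1 = 1.
  27 = 1*25 + 2, so a_2 = 1.
  25 = 12*2 + 1, so a_3 = 12.
  2 = 2*1 + 0, so a_4 = 2.
so x = [6; 1, 1, 12, 2].
Convergents (p_i = a_i*p_{i-1} + p_{i-2}, q_i = a_i*q_{i-1} + q_{i-2} with p_{-2}=0, p_{-1}=1, q_{-2}=1, q_{-1}=0), until the denominator exceeds 30:
  i=0: a_0=6, p_0 = 6*1 + 0 = 6, q_0 = 6*0 + 1 = 1.
  i=1: a_1=1, p_1 = 1*6 + 1 = 7, q_1 = 1*1 + 0 = 1.
  i=2: a_2=1, p_2 = 1*7 + 6 = 13, q_2 = 1*1 + 1 = 2.
  i=3: a_3=12, p_3 = 12*13 + 7 = 163, q_3 = 12*2 + 1 = 25.
  i=4: a_4=2, p_4 = 2*163 + 13 = 339, q_4 = 2*25 + 2 = 52.
q_4 = 52 > 30, so the last convergent with denominator <= 30 is p_3/q_3 = 163/25.
The closest fraction with denominator <= 30 is either p_3/q_3 or the intermediate fraction (k*p_3 + p_2)/(k*q_3 + q_2) with the largest k >= 1 whose denominator stays <= 30; these approach x as k grows, and every other convergent or intermediate fraction in range is farther away.
Largest k: floor((30 - q_2)/q_3) = floor((30 - 2)/25) = 1.
That gives (1*163 + 13)/(1*25 + 2) = 176/27.
Compare the errors: |x - 163/25| = |339*25 - 163*52|/(52*25) = 1/1300, and |x - 176/27| = |339*27 - 176*52|/(52*27) = 1/1404.
Cross-multiplying, 1*1300 = 1300 < 1404 = 1*1404, so 1/1404 is smaller: the intermediate fraction 176/27 is closer to x than 163/25.

176/27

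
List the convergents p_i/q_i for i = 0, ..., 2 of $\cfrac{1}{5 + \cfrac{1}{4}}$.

0/1, 1/5, 4/21

Using the convergent recurrence p_i = a_i*p_{i-1} + p_{i-2}, q_i = a_i*q_{i-1} + q_{i-2} with p_{-2}=0, p_{-1}=1, q_{-2}=1, q_{-1}=0:
  i=0: a_0=0, p_0 = 0*1 + 0 = 0, q_0 = 0*0 + 1 = 1.
  i=1: a_1=5, p_1 = 5*0 + 1 = 1, q_1 = 5*1 + 0 = 5.
  i=2: a_2=4, p_2 = 4*1 + 0 = 4, q_2 = 4*5 + 1 = 21.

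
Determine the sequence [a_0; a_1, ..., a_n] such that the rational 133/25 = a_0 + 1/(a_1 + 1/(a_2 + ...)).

Run the Euclidean algorithm on 133 and 25; the successive quotients are the partial quotients a_0, a_1, ... (each step inverts the fractional part left over by the previous one):
  133 = 5*25 + 8, so a_0 = 5.
  25 = 3*8 + 1, so a_1 = 3.
  8 = 8*1 + 0, so a_2 = 8.
The remainder reaches 0 after 3 divisions, so the expansion has 3 partial quotients, read off in order.

[5; 3, 8]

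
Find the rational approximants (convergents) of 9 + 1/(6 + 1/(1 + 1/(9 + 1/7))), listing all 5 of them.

9/1, 55/6, 64/7, 631/69, 4481/490

Using the convergent recurrence p_i = a_i*p_{i-1} + p_{i-2}, q_i = a_i*q_{i-1} + q_{i-2} with p_{-2}=0, p_{-1}=1, q_{-2}=1, q_{-1}=0:
  i=0: a_0=9, p_0 = 9*1 + 0 = 9, q_0 = 9*0 + 1 = 1.
  i=1: a_1=6, p_1 = 6*9 + 1 = 55, q_1 = 6*1 + 0 = 6.
  i=2: a_2=1, p_2 = 1*55 + 9 = 64, q_2 = 1*6 + 1 = 7.
  i=3: a_3=9, p_3 = 9*64 + 55 = 631, q_3 = 9*7 + 6 = 69.
  i=4: a_4=7, p_4 = 7*631 + 64 = 4481, q_4 = 7*69 + 7 = 490.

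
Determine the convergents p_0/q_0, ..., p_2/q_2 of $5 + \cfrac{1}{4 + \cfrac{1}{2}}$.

5/1, 21/4, 47/9

Using the convergent recurrence p_i = a_i*p_{i-1} + p_{i-2}, q_i = a_i*q_{i-1} + q_{i-2} with p_{-2}=0, p_{-1}=1, q_{-2}=1, q_{-1}=0:
  i=0: a_0=5, p_0 = 5*1 + 0 = 5, q_0 = 5*0 + 1 = 1.
  i=1: a_1=4, p_1 = 4*5 + 1 = 21, q_1 = 4*1 + 0 = 4.
  i=2: a_2=2, p_2 = 2*21 + 5 = 47, q_2 = 2*4 + 1 = 9.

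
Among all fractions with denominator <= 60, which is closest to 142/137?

57/55

Expand x = 142/137 as a continued fraction with the Euclidean algorithm:
  142 = 1*137 + 5, so a_0 = 1.
  137 = 27*5 + 2, so a_1 = 27.
  5 = 2*2 + 1, so a_2 = 2.
  2 = 2*1 + 0, so a_3 = 2.
so x = [1; 27, 2, 2].
Convergents (p_i = a_i*p_{i-1} + p_{i-2}, q_i = a_i*q_{i-1} + q_{i-2} with p_{-2}=0, p_{-1}=1, q_{-2}=1, q_{-1}=0), until the denominator exceeds 60:
  i=0: a_0=1, p_0 = 1*1 + 0 = 1, q_0 = 1*0 + 1 = 1.
  i=1: a_1=27, p_1 = 27*1 + 1 = 28, q_1 = 27*1 + 0 = 27.
  i=2: a_2=2, p_2 = 2*28 + 1 = 57, q_2 = 2*27 + 1 = 55.
  i=3: a_3=2, p_3 = 2*57 + 28 = 142, q_3 = 2*55 + 27 = 137.
q_3 = 137 > 60, so the last convergent with denominator <= 60 is p_2/q_2 = 57/55.
The closest fraction with denominator <= 60 is either p_2/q_2 or the intermediate fraction (k*p_2 + p_1)/(k*q_2 + q_1) with the largest k >= 1 whose denominator stays <= 60; these approach x as k grows, and every other convergent or intermediate fraction in range is farther away.
Largest k: floor((60 - q_1)/q_2) = floor((60 - 27)/55) = 0.
Since k = 0, no intermediate fraction beyond p_2/q_2 has denominator <= 60, so the convergent 57/55 is the closest (its error is |142*55 - 57*137|/(137*55) = 1/7535).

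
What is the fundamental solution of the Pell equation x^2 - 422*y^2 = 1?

First expand sqrt(422) as a continued fraction. With x_i = (sqrt(422) + m_i)/d_i and (m_0, d_0) = (0, 1): a_0 = floor(sqrt(422)) = 20, since 20^2 = 400 <= 422 < 441 = 21^2.
Iterate m_{i+1} = d_i*a_i - m_i, d_{i+1} = (422 - m_{i+1}^2)/d_i, a_{i+1} = floor((a_0 + m_{i+1})/d_{i+1}):
  m_1 = 1*20 - 0 = 20, d_1 = (422 - 20^2)/1 = 22/1 = 22, a_1 = floor((20 + 20)/22) = 1.
  m_2 = 22*1 - 20 = 2, d_2 = (422 - 2^2)/22 = 418/22 = 19, a_2 = floor((20 + 2)/19) = 1.
  m_3 = 19*1 - 2 = 17, d_3 = (422 - 17^2)/19 = 133/19 = 7, a_3 = floor((20 + 17)/7) = 5.
  m_4 = 7*5 - 17 = 18, d_4 = (422 - 18^2)/7 = 98/7 = 14, a_4 = floor((20 + 18)/14) = 2.
  m_5 = 14*2 - 18 = 10, d_5 = (422 - 10^2)/14 = 322/14 = 23, a_5 = floor((20 + 10)/23) = 1.
  m_6 = 23*1 - 10 = 13, d_6 = (422 - 13^2)/23 = 253/23 = 11, a_6 = floor((20 + 13)/11) = 3.
  m_7 = 11*3 - 13 = 20, d_7 = (422 - 20^2)/11 = 22/11 = 2, a_7 = floor((20 + 20)/2) = 20.
  m_8 = 2*20 - 20 = 20, d_8 = (422 - 20^2)/2 = 22/2 = 11, a_8 = floor((20 + 20)/11) = 3.
  m_9 = 11*3 - 20 = 13, d_9 = (422 - 13^2)/11 = 253/11 = 23, a_9 = floor((20 + 13)/23) = 1.
  m_10 = 23*1 - 13 = 10, d_10 = (422 - 10^2)/23 = 322/23 = 14, a_10 = floor((20 + 10)/14) = 2.
  m_11 = 14*2 - 10 = 18, d_11 = (422 - 18^2)/14 = 98/14 = 7, a_11 = floor((20 + 18)/7) = 5.
  m_12 = 7*5 - 18 = 17, d_12 = (422 - 17^2)/7 = 133/7 = 19, a_12 = floor((20 + 17)/19) = 1.
  m_13 = 19*1 - 17 = 2, d_13 = (422 - 2^2)/19 = 418/19 = 22, a_13 = floor((20 + 2)/22) = 1.
  m_14 = 22*1 - 2 = 20, d_14 = (422 - 20^2)/22 = 22/22 = 1, a_14 = floor((20 + 20)/1) = 40.
  m_15 = 1*40 - 20 = 20, d_15 = (422 - 20^2)/1 = 22/1 = 22: (m_15, d_15) = (m_1, d_1) = (20, 22), so from here the quotients repeat a_1, ..., a_14; the period length is 14.
So sqrt(422) = [20; (1, 1, 5, 2, 1, 3, 20, 3, 1, 2, 5, 1, 1, 40)] with period length k = 14.
k is even, so the fundamental solution of x^2 - 422y^2 = 1 is (p_{k-1}, q_{k-1}) = (p_13, q_13); compute convergents through index 13.
Convergents (p_i = a_i*p_{i-1} + p_{i-2}, q_i = a_i*q_{i-1} + q_{i-2} with p_{-2}=0, p_{-1}=1, q_{-2}=1, q_{-1}=0):
  i=0: a_0=20, p_0 = 20*1 + 0 = 20, q_0 = 20*0 + 1 = 1.
  i=1: a_1=1, p_1 = 1*20 + 1 = 21, q_1 = 1*1 + 0 = 1.
  i=2: a_2=1, p_2 = 1*21 + 20 = 41, q_2 = 1*1 + 1 = 2.
  i=3: a_3=5, p_3 = 5*41 + 21 = 226, q_3 = 5*2 + 1 = 11.
  i=4: a_4=2, p_4 = 2*226 + 41 = 493, q_4 = 2*11 + 2 = 24.
  i=5: a_5=1, p_5 = 1*493 + 226 = 719, q_5 = 1*24 + 11 = 35.
  i=6: a_6=3, p_6 = 3*719 + 493 = 2650, q_6 = 3*35 + 24 = 129.
  i=7: a_7=20, p_7 = 20*2650 + 719 = 53719, q_7 = 20*129 + 35 = 2615.
  i=8: a_8=3, p_8 = 3*53719 + 2650 = 163807, q_8 = 3*2615 + 129 = 7974.
  i=9: a_9=1, p_9 = 1*163807 + 53719 = 217526, q_9 = 1*7974 + 2615 = 10589.
  i=10: a_10=2, p_10 = 2*217526 + 163807 = 598859, q_10 = 2*10589 + 7974 = 29152.
  i=11: a_11=5, p_11 = 5*598859 + 217526 = 3211821, q_11 = 5*29152 + 10589 = 156349.
  i=12: a_12=1, p_12 = 1*3211821 + 598859 = 3810680, q_12 = 1*156349 + 29152 = 185501.
  i=13: a_13=1, p_13 = 1*3810680 + 3211821 = 7022501, q_13 = 1*185501 + 156349 = 341850.
Check: 7022501^2 - 422*341850^2 = 49315520295001 - 49315520295000 = 1, so (x, y) = (7022501, 341850) solves the equation, and by the theorem it is the least positive solution.

(x, y) = (7022501, 341850)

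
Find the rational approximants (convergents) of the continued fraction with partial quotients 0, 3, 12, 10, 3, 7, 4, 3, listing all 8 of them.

0/1, 1/3, 12/37, 121/373, 375/1156, 2746/8465, 11359/35016, 36823/113513

Using the convergent recurrence p_i = a_i*p_{i-1} + p_{i-2}, q_i = a_i*q_{i-1} + q_{i-2} with p_{-2}=0, p_{-1}=1, q_{-2}=1, q_{-1}=0:
  i=0: a_0=0, p_0 = 0*1 + 0 = 0, q_0 = 0*0 + 1 = 1.
  i=1: a_1=3, p_1 = 3*0 + 1 = 1, q_1 = 3*1 + 0 = 3.
  i=2: a_2=12, p_2 = 12*1 + 0 = 12, q_2 = 12*3 + 1 = 37.
  i=3: a_3=10, p_3 = 10*12 + 1 = 121, q_3 = 10*37 + 3 = 373.
  i=4: a_4=3, p_4 = 3*121 + 12 = 375, q_4 = 3*373 + 37 = 1156.
  i=5: a_5=7, p_5 = 7*375 + 121 = 2746, q_5 = 7*1156 + 373 = 8465.
  i=6: a_6=4, p_6 = 4*2746 + 375 = 11359, q_6 = 4*8465 + 1156 = 35016.
  i=7: a_7=3, p_7 = 3*11359 + 2746 = 36823, q_7 = 3*35016 + 8465 = 113513.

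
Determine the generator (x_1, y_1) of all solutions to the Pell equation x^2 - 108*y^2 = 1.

(x, y) = (1351, 130)

First expand sqrt(108) as a continued fraction. With x_i = (sqrt(108) + m_i)/d_i and (m_0, d_0) = (0, 1): a_0 = floor(sqrt(108)) = 10, since 10^2 = 100 <= 108 < 121 = 11^2.
Iterate m_{i+1} = d_i*a_i - m_i, d_{i+1} = (108 - m_{i+1}^2)/d_i, a_{i+1} = floor((a_0 + m_{i+1})/d_{i+1}):
  m_1 = 1*10 - 0 = 10, d_1 = (108 - 10^2)/1 = 8/1 = 8, a_1 = floor((10 + 10)/8) = 2.
  m_2 = 8*2 - 10 = 6, d_2 = (108 - 6^2)/8 = 72/8 = 9, a_2 = floor((10 + 6)/9) = 1.
  m_3 = 9*1 - 6 = 3, d_3 = (108 - 3^2)/9 = 99/9 = 11, a_3 = floor((10 + 3)/11) = 1.
  m_4 = 11*1 - 3 = 8, d_4 = (108 - 8^2)/11 = 44/11 = 4, a_4 = floor((10 + 8)/4) = 4.
  m_5 = 4*4 - 8 = 8, d_5 = (108 - 8^2)/4 = 44/4 = 11, a_5 = floor((10 + 8)/11) = 1.
  m_6 = 11*1 - 8 = 3, d_6 = (108 - 3^2)/11 = 99/11 = 9, a_6 = floor((10 + 3)/9) = 1.
  m_7 = 9*1 - 3 = 6, d_7 = (108 - 6^2)/9 = 72/9 = 8, a_7 = floor((10 + 6)/8) = 2.
  m_8 = 8*2 - 6 = 10, d_8 = (108 - 10^2)/8 = 8/8 = 1, a_8 = floor((10 + 10)/1) = 20.
  m_9 = 1*20 - 10 = 10, d_9 = (108 - 10^2)/1 = 8/1 = 8: (m_9, d_9) = (m_1, d_1) = (10, 8), so from here the quotients repeat a_1, ..., a_8; the period length is 8.
So sqrt(108) = [10; (2, 1, 1, 4, 1, 1, 2, 20)] with period length k = 8.
k is even, so the fundamental solution of x^2 - 108y^2 = 1 is (p_{k-1}, q_{k-1}) = (p_7, q_7); compute convergents through index 7.
Convergents (p_i = a_i*p_{i-1} + p_{i-2}, q_i = a_i*q_{i-1} + q_{i-2} with p_{-2}=0, p_{-1}=1, q_{-2}=1, q_{-1}=0):
  i=0: a_0=10, p_0 = 10*1 + 0 = 10, q_0 = 10*0 + 1 = 1.
  i=1: a_1=2, p_1 = 2*10 + 1 = 21, q_1 = 2*1 + 0 = 2.
  i=2: a_2=1, p_2 = 1*21 + 10 = 31, q_2 = 1*2 + 1 = 3.
  i=3: a_3=1, p_3 = 1*31 + 21 = 52, q_3 = 1*3 + 2 = 5.
  i=4: a_4=4, p_4 = 4*52 + 31 = 239, q_4 = 4*5 + 3 = 23.
  i=5: a_5=1, p_5 = 1*239 + 52 = 291, q_5 = 1*23 + 5 = 28.
  i=6: a_6=1, p_6 = 1*291 + 239 = 530, q_6 = 1*28 + 23 = 51.
  i=7: a_7=2, p_7 = 2*530 + 291 = 1351, q_7 = 2*51 + 28 = 130.
Check: 1351^2 - 108*130^2 = 1825201 - 1825200 = 1, so (x, y) = (1351, 130) solves the equation, and by the theorem it is the least positive solution.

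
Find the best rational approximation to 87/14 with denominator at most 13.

56/9

Expand x = 87/14 as a continued fraction with the Euclidean algorithm:
  87 = 6*14 + 3, so a_0 = 6.
  14 = 4*3 + 2, so a_1 = 4.
  3 = 1*2 + 1, so a_2 = 1.
  2 = 2*1 + 0, so a_3 = 2.
so x = [6; 4, 1, 2].
Convergents (p_i = a_i*p_{i-1} + p_{i-2}, q_i = a_i*q_{i-1} + q_{i-2} with p_{-2}=0, p_{-1}=1, q_{-2}=1, q_{-1}=0), until the denominator exceeds 13:
  i=0: a_0=6, p_0 = 6*1 + 0 = 6, q_0 = 6*0 + 1 = 1.
  i=1: a_1=4, p_1 = 4*6 + 1 = 25, q_1 = 4*1 + 0 = 4.
  i=2: a_2=1, p_2 = 1*25 + 6 = 31, q_2 = 1*4 + 1 = 5.
  i=3: a_3=2, p_3 = 2*31 + 25 = 87, q_3 = 2*5 + 4 = 14.
q_3 = 14 > 13, so the last convergent with denominator <= 13 is p_2/q_2 = 31/5.
The closest fraction with denominator <= 13 is either p_2/q_2 or the intermediate fraction (k*p_2 + p_1)/(k*q_2 + q_1) with the largest k >= 1 whose denominator stays <= 13; these approach x as k grows, and every other convergent or intermediate fraction in range is farther away.
Largest k: floor((13 - q_1)/q_2) = floor((13 - 4)/5) = 1.
That gives (1*31 + 25)/(1*5 + 4) = 56/9.
Compare the errors: |x - 31/5| = |87*5 - 31*14|/(14*5) = 1/70, and |x - 56/9| = |87*9 - 56*14|/(14*9) = 1/126.
Cross-multiplying, 1*70 = 70 < 126 = 1*126, so 1/126 is smaller: the intermediate fraction 56/9 is closer to x than 31/5.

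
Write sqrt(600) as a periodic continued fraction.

Write x_i = (sqrt(600) + m_i)/d_i with (m_0, d_0) = (0, 1). a_0 = floor(sqrt(600)) = 24, since 24^2 = 576 <= 600 < 625 = 25^2.
Iterate m_{i+1} = d_i*a_i - m_i, d_{i+1} = (600 - m_{i+1}^2)/d_i, a_{i+1} = floor((a_0 + m_{i+1})/d_{i+1}):
  m_1 = 1*24 - 0 = 24, d_1 = (600 - 24^2)/1 = 24/1 = 24, a_1 = floor((24 + 24)/24) = 2.
  m_2 = 24*2 - 24 = 24, d_2 = (600 - 24^2)/24 = 24/24 = 1, a_2 = floor((24 + 24)/1) = 48.
  m_3 = 1*48 - 24 = 24, d_3 = (600 - 24^2)/1 = 24/1 = 24: (m_3, d_3) = (m_1, d_1) = (24, 24), so from here the quotients repeat a_1, a_2; the period length is 2.
Hence the expansion of sqrt(600) is a_0 = 24 followed by the repeating block 2, 48 (period 2).

[24; (2, 48)]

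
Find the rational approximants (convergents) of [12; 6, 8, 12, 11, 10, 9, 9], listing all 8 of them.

Using the convergent recurrence p_i = a_i*p_{i-1} + p_{i-2}, q_i = a_i*q_{i-1} + q_{i-2} with p_{-2}=0, p_{-1}=1, q_{-2}=1, q_{-1}=0:
  i=0: a_0=12, p_0 = 12*1 + 0 = 12, q_0 = 12*0 + 1 = 1.
  i=1: a_1=6, p_1 = 6*12 + 1 = 73, q_1 = 6*1 + 0 = 6.
  i=2: a_2=8, p_2 = 8*73 + 12 = 596, q_2 = 8*6 + 1 = 49.
  i=3: a_3=12, p_3 = 12*596 + 73 = 7225, q_3 = 12*49 + 6 = 594.
  i=4: a_4=11, p_4 = 11*7225 + 596 = 80071, q_4 = 11*594 + 49 = 6583.
  i=5: a_5=10, p_5 = 10*80071 + 7225 = 807935, q_5 = 10*6583 + 594 = 66424.
  i=6: a_6=9, p_6 = 9*807935 + 80071 = 7351486, q_6 = 9*66424 + 6583 = 604399.
  i=7: a_7=9, p_7 = 9*7351486 + 807935 = 66971309, q_7 = 9*604399 + 66424 = 5506015.

12/1, 73/6, 596/49, 7225/594, 80071/6583, 807935/66424, 7351486/604399, 66971309/5506015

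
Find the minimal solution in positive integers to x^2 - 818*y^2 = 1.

First expand sqrt(818) as a continued fraction. With x_i = (sqrt(818) + m_i)/d_i and (m_0, d_0) = (0, 1): a_0 = floor(sqrt(818)) = 28, since 28^2 = 784 <= 818 < 841 = 29^2.
Iterate m_{i+1} = d_i*a_i - m_i, d_{i+1} = (818 - m_{i+1}^2)/d_i, a_{i+1} = floor((a_0 + m_{i+1})/d_{i+1}):
  m_1 = 1*28 - 0 = 28, d_1 = (818 - 28^2)/1 = 34/1 = 34, a_1 = floor((28 + 28)/34) = 1.
  m_2 = 34*1 - 28 = 6, d_2 = (818 - 6^2)/34 = 782/34 = 23, a_2 = floor((28 + 6)/23) = 1.
  m_3 = 23*1 - 6 = 17, d_3 = (818 - 17^2)/23 = 529/23 = 23, a_3 = floor((28 + 17)/23) = 1.
  m_4 = 23*1 - 17 = 6, d_4 = (818 - 6^2)/23 = 782/23 = 34, a_4 = floor((28 + 6)/34) = 1.
  m_5 = 34*1 - 6 = 28, d_5 = (818 - 28^2)/34 = 34/34 = 1, a_5 = floor((28 + 28)/1) = 56.
  m_6 = 1*56 - 28 = 28, d_6 = (818 - 28^2)/1 = 34/1 = 34: (m_6, d_6) = (m_1, d_1) = (28, 34), so from here the quotients repeat a_1, ..., a_5; the period length is 5.
So sqrt(818) = [28; (1, 1, 1, 1, 56)] with period length k = 5.
k is odd, so (p_{k-1}, q_{k-1}) only solves x^2 - 818y^2 = -1 and the fundamental solution of x^2 - 818y^2 = 1 is (p_{2k-1}, q_{2k-1}) = (p_9, q_9); compute convergents through index 9, running through the period twice.
Convergents (p_i = a_i*p_{i-1} + p_{i-2}, q_i = a_i*q_{i-1} + q_{i-2} with p_{-2}=0, p_{-1}=1, q_{-2}=1, q_{-1}=0):
  i=0: a_0=28, p_0 = 28*1 + 0 = 28, q_0 = 28*0 + 1 = 1.
  i=1: a_1=1, p_1 = 1*28 + 1 = 29, q_1 = 1*1 + 0 = 1.
  i=2: a_2=1, p_2 = 1*29 + 28 = 57, q_2 = 1*1 + 1 = 2.
  i=3: a_3=1, p_3 = 1*57 + 29 = 86, q_3 = 1*2 + 1 = 3.
  i=4: a_4=1, p_4 = 1*86 + 57 = 143, q_4 = 1*3 + 2 = 5.
  i=5: a_5=56, p_5 = 56*143 + 86 = 8094, q_5 = 56*5 + 3 = 283.
  i=6: a_6=1, p_6 = 1*8094 + 143 = 8237, q_6 = 1*283 + 5 = 288.
  i=7: a_7=1, p_7 = 1*8237 + 8094 = 16331, q_7 = 1*288 + 283 = 571.
  i=8: a_8=1, p_8 = 1*16331 + 8237 = 24568, q_8 = 1*571 + 288 = 859.
  i=9: a_9=1, p_9 = 1*24568 + 16331 = 40899, q_9 = 1*859 + 571 = 1430.
Indeed p_4^2 - 818*q_4^2 = 20449 - 20450 = -1, not +1.
Check: 40899^2 - 818*1430^2 = 1672728201 - 1672728200 = 1, so (x, y) = (40899, 1430) solves the equation, and by the theorem it is the least positive solution.

(x, y) = (40899, 1430)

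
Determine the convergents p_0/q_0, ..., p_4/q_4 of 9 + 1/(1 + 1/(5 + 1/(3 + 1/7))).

Using the convergent recurrence p_i = a_i*p_{i-1} + p_{i-2}, q_i = a_i*q_{i-1} + q_{i-2} with p_{-2}=0, p_{-1}=1, q_{-2}=1, q_{-1}=0:
  i=0: a_0=9, p_0 = 9*1 + 0 = 9, q_0 = 9*0 + 1 = 1.
  i=1: a_1=1, p_1 = 1*9 + 1 = 10, q_1 = 1*1 + 0 = 1.
  i=2: a_2=5, p_2 = 5*10 + 9 = 59, q_2 = 5*1 + 1 = 6.
  i=3: a_3=3, p_3 = 3*59 + 10 = 187, q_3 = 3*6 + 1 = 19.
  i=4: a_4=7, p_4 = 7*187 + 59 = 1368, q_4 = 7*19 + 6 = 139.

9/1, 10/1, 59/6, 187/19, 1368/139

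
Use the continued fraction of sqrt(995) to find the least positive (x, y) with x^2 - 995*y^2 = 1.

First expand sqrt(995) as a continued fraction. With x_i = (sqrt(995) + m_i)/d_i and (m_0, d_0) = (0, 1): a_0 = floor(sqrt(995)) = 31, since 31^2 = 961 <= 995 < 1024 = 32^2.
Iterate m_{i+1} = d_i*a_i - m_i, d_{i+1} = (995 - m_{i+1}^2)/d_i, a_{i+1} = floor((a_0 + m_{i+1})/d_{i+1}):
  m_1 = 1*31 - 0 = 31, d_1 = (995 - 31^2)/1 = 34/1 = 34, a_1 = floor((31 + 31)/34) = 1.
  m_2 = 34*1 - 31 = 3, d_2 = (995 - 3^2)/34 = 986/34 = 29, a_2 = floor((31 + 3)/29) = 1.
  m_3 = 29*1 - 3 = 26, d_3 = (995 - 26^2)/29 = 319/29 = 11, a_3 = floor((31 + 26)/11) = 5.
  m_4 = 11*5 - 26 = 29, d_4 = (995 - 29^2)/11 = 154/11 = 14, a_4 = floor((31 + 29)/14) = 4.
  m_5 = 14*4 - 29 = 27, d_5 = (995 - 27^2)/14 = 266/14 = 19, a_5 = floor((31 + 27)/19) = 3.
  m_6 = 19*3 - 27 = 30, d_6 = (995 - 30^2)/19 = 95/19 = 5, a_6 = floor((31 + 30)/5) = 12.
  m_7 = 5*12 - 30 = 30, d_7 = (995 - 30^2)/5 = 95/5 = 19, a_7 = floor((31 + 30)/19) = 3.
  m_8 = 19*3 - 30 = 27, d_8 = (995 - 27^2)/19 = 266/19 = 14, a_8 = floor((31 + 27)/14) = 4.
  m_9 = 14*4 - 27 = 29, d_9 = (995 - 29^2)/14 = 154/14 = 11, a_9 = floor((31 + 29)/11) = 5.
  m_10 = 11*5 - 29 = 26, d_10 = (995 - 26^2)/11 = 319/11 = 29, a_10 = floor((31 + 26)/29) = 1.
  m_11 = 29*1 - 26 = 3, d_11 = (995 - 3^2)/29 = 986/29 = 34, a_11 = floor((31 + 3)/34) = 1.
  m_12 = 34*1 - 3 = 31, d_12 = (995 - 31^2)/34 = 34/34 = 1, a_12 = floor((31 + 31)/1) = 62.
  m_13 = 1*62 - 31 = 31, d_13 = (995 - 31^2)/1 = 34/1 = 34: (m_13, d_13) = (m_1, d_1) = (31, 34), so from here the quotients repeat a_1, ..., a_12; the period length is 12.
So sqrt(995) = [31; (1, 1, 5, 4, 3, 12, 3, 4, 5, 1, 1, 62)] with period length k = 12.
k is even, so the fundamental solution of x^2 - 995y^2 = 1 is (p_{k-1}, q_{k-1}) = (p_11, q_11); compute convergents through index 11.
Convergents (p_i = a_i*p_{i-1} + p_{i-2}, q_i = a_i*q_{i-1} + q_{i-2} with p_{-2}=0, p_{-1}=1, q_{-2}=1, q_{-1}=0):
  i=0: a_0=31, p_0 = 31*1 + 0 = 31, q_0 = 31*0 + 1 = 1.
  i=1: a_1=1, p_1 = 1*31 + 1 = 32, q_1 = 1*1 + 0 = 1.
  i=2: a_2=1, p_2 = 1*32 + 31 = 63, q_2 = 1*1 + 1 = 2.
  i=3: a_3=5, p_3 = 5*63 + 32 = 347, q_3 = 5*2 + 1 = 11.
  i=4: a_4=4, p_4 = 4*347 + 63 = 1451, q_4 = 4*11 + 2 = 46.
  i=5: a_5=3, p_5 = 3*1451 + 347 = 4700, q_5 = 3*46 + 11 = 149.
  i=6: a_6=12, p_6 = 12*4700 + 1451 = 57851, q_6 = 12*149 + 46 = 1834.
  i=7: a_7=3, p_7 = 3*57851 + 4700 = 178253, q_7 = 3*1834 + 149 = 5651.
  i=8: a_8=4, p_8 = 4*178253 + 57851 = 770863, q_8 = 4*5651 + 1834 = 24438.
  i=9: a_9=5, p_9 = 5*770863 + 178253 = 4032568, q_9 = 5*24438 + 5651 = 127841.
  i=10: a_10=1, p_10 = 1*4032568 + 770863 = 4803431, q_10 = 1*127841 + 24438 = 152279.
  i=11: a_11=1, p_11 = 1*4803431 + 4032568 = 8835999, q_11 = 1*152279 + 127841 = 280120.
Check: 8835999^2 - 995*280120^2 = 78074878328001 - 78074878328000 = 1, so (x, y) = (8835999, 280120) solves the equation, and by the theorem it is the least positive solution.

(x, y) = (8835999, 280120)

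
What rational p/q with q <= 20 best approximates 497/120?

Expand x = 497/120 as a continued fraction with the Euclidean algorithm:
  497 = 4*120 + 17, so a_0 = 4.
  120 = 7*17 + 1, so a_1 = 7.
  17 = 17*1 + 0, so a_2 = 17.
so x = [4; 7, 17].
Convergents (p_i = a_i*p_{i-1} + p_{i-2}, q_i = a_i*q_{i-1} + q_{i-2} with p_{-2}=0, p_{-1}=1, q_{-2}=1, q_{-1}=0), until the denominator exceeds 20:
  i=0: a_0=4, p_0 = 4*1 + 0 = 4, q_0 = 4*0 + 1 = 1.
  i=1: a_1=7, p_1 = 7*4 + 1 = 29, q_1 = 7*1 + 0 = 7.
  i=2: a_2=17, p_2 = 17*29 + 4 = 497, q_2 = 17*7 + 1 = 120.
q_2 = 120 > 20, so the last convergent with denominator <= 20 is p_1/q_1 = 29/7.
The closest fraction with denominator <= 20 is either p_1/q_1 or the intermediate fraction (k*p_1 + p_0)/(k*q_1 + q_0) with the largest k >= 1 whose denominator stays <= 20; these approach x as k grows, and every other convergent or intermediate fraction in range is farther away.
Largest k: floor((20 - q_0)/q_1) = floor((20 - 1)/7) = 2.
That gives (2*29 + 4)/(2*7 + 1) = 62/15.
Compare the errors: |x - 29/7| = |497*7 - 29*120|/(120*7) = 1/840, and |x - 62/15| = |497*15 - 62*120|/(120*15) = 15/1800.
Cross-multiplying, 1*1800 = 1800 < 12600 = 15*840, so 1/840 is smaller: the convergent 29/7 is closer to x than 62/15.

29/7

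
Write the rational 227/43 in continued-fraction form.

[5; 3, 1, 1, 2, 2]

Run the Euclidean algorithm on 227 and 43; the successive quotients are the partial quotients a_0, a_1, ... (each step inverts the fractional part left over by the previous one):
  227 = 5*43 + 12, so a_0 = 5.
  43 = 3*12 + 7, so a_1 = 3.
  12 = 1*7 + 5, so a_2 = 1.
  7 = 1*5 + 2, so a_3 = 1.
  5 = 2*2 + 1, so a_4 = 2.
  2 = 2*1 + 0, so a_5 = 2.
The remainder reaches 0 after 6 divisions, so the expansion has 6 partial quotients, read off in order.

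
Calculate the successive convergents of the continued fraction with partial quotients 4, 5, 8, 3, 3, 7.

4/1, 21/5, 172/41, 537/128, 1783/425, 13018/3103

Using the convergent recurrence p_i = a_i*p_{i-1} + p_{i-2}, q_i = a_i*q_{i-1} + q_{i-2} with p_{-2}=0, p_{-1}=1, q_{-2}=1, q_{-1}=0:
  i=0: a_0=4, p_0 = 4*1 + 0 = 4, q_0 = 4*0 + 1 = 1.
  i=1: a_1=5, p_1 = 5*4 + 1 = 21, q_1 = 5*1 + 0 = 5.
  i=2: a_2=8, p_2 = 8*21 + 4 = 172, q_2 = 8*5 + 1 = 41.
  i=3: a_3=3, p_3 = 3*172 + 21 = 537, q_3 = 3*41 + 5 = 128.
  i=4: a_4=3, p_4 = 3*537 + 172 = 1783, q_4 = 3*128 + 41 = 425.
  i=5: a_5=7, p_5 = 7*1783 + 537 = 13018, q_5 = 7*425 + 128 = 3103.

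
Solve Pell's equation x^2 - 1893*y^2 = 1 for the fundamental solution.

First expand sqrt(1893) as a continued fraction. With x_i = (sqrt(1893) + m_i)/d_i and (m_0, d_0) = (0, 1): a_0 = floor(sqrt(1893)) = 43, since 43^2 = 1849 <= 1893 < 1936 = 44^2.
Iterate m_{i+1} = d_i*a_i - m_i, d_{i+1} = (1893 - m_{i+1}^2)/d_i, a_{i+1} = floor((a_0 + m_{i+1})/d_{i+1}):
  m_1 = 1*43 - 0 = 43, d_1 = (1893 - 43^2)/1 = 44/1 = 44, a_1 = floor((43 + 43)/44) = 1.
  m_2 = 44*1 - 43 = 1, d_2 = (1893 - 1^2)/44 = 1892/44 = 43, a_2 = floor((43 + 1)/43) = 1.
  m_3 = 43*1 - 1 = 42, d_3 = (1893 - 42^2)/43 = 129/43 = 3, a_3 = floor((43 + 42)/3) = 28.
  m_4 = 3*28 - 42 = 42, d_4 = (1893 - 42^2)/3 = 129/3 = 43, a_4 = floor((43 + 42)/43) = 1.
  m_5 = 43*1 - 42 = 1, d_5 = (1893 - 1^2)/43 = 1892/43 = 44, a_5 = floor((43 + 1)/44) = 1.
  m_6 = 44*1 - 1 = 43, d_6 = (1893 - 43^2)/44 = 44/44 = 1, a_6 = floor((43 + 43)/1) = 86.
  m_7 = 1*86 - 43 = 43, d_7 = (1893 - 43^2)/1 = 44/1 = 44: (m_7, d_7) = (m_1, d_1) = (43, 44), so from here the quotients repeat a_1, ..., a_6; the period length is 6.
So sqrt(1893) = [43; (1, 1, 28, 1, 1, 86)] with period length k = 6.
k is even, so the fundamental solution of x^2 - 1893y^2 = 1 is (p_{k-1}, q_{k-1}) = (p_5, q_5); compute convergents through index 5.
Convergents (p_i = a_i*p_{i-1} + p_{i-2}, q_i = a_i*q_{i-1} + q_{i-2} with p_{-2}=0, p_{-1}=1, q_{-2}=1, q_{-1}=0):
  i=0: a_0=43, p_0 = 43*1 + 0 = 43, q_0 = 43*0 + 1 = 1.
  i=1: a_1=1, p_1 = 1*43 + 1 = 44, q_1 = 1*1 + 0 = 1.
  i=2: a_2=1, p_2 = 1*44 + 43 = 87, q_2 = 1*1 + 1 = 2.
  i=3: a_3=28, p_3 = 28*87 + 44 = 2480, q_3 = 28*2 + 1 = 57.
  i=4: a_4=1, p_4 = 1*2480 + 87 = 2567, q_4 = 1*57 + 2 = 59.
  i=5: a_5=1, p_5 = 1*2567 + 2480 = 5047, q_5 = 1*59 + 57 = 116.
Check: 5047^2 - 1893*116^2 = 25472209 - 25472208 = 1, so (x, y) = (5047, 116) solves the equation, and by the theorem it is the least positive solution.

(x, y) = (5047, 116)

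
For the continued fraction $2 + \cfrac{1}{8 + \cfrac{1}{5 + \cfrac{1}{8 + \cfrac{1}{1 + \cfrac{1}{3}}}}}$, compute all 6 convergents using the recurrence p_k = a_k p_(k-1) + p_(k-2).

2/1, 17/8, 87/41, 713/336, 800/377, 3113/1467

Using the convergent recurrence p_i = a_i*p_{i-1} + p_{i-2}, q_i = a_i*q_{i-1} + q_{i-2} with p_{-2}=0, p_{-1}=1, q_{-2}=1, q_{-1}=0:
  i=0: a_0=2, p_0 = 2*1 + 0 = 2, q_0 = 2*0 + 1 = 1.
  i=1: a_1=8, p_1 = 8*2 + 1 = 17, q_1 = 8*1 + 0 = 8.
  i=2: a_2=5, p_2 = 5*17 + 2 = 87, q_2 = 5*8 + 1 = 41.
  i=3: a_3=8, p_3 = 8*87 + 17 = 713, q_3 = 8*41 + 8 = 336.
  i=4: a_4=1, p_4 = 1*713 + 87 = 800, q_4 = 1*336 + 41 = 377.
  i=5: a_5=3, p_5 = 3*800 + 713 = 3113, q_5 = 3*377 + 336 = 1467.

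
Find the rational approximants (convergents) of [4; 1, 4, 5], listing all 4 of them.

Using the convergent recurrence p_i = a_i*p_{i-1} + p_{i-2}, q_i = a_i*q_{i-1} + q_{i-2} with p_{-2}=0, p_{-1}=1, q_{-2}=1, q_{-1}=0:
  i=0: a_0=4, p_0 = 4*1 + 0 = 4, q_0 = 4*0 + 1 = 1.
  i=1: a_1=1, p_1 = 1*4 + 1 = 5, q_1 = 1*1 + 0 = 1.
  i=2: a_2=4, p_2 = 4*5 + 4 = 24, q_2 = 4*1 + 1 = 5.
  i=3: a_3=5, p_3 = 5*24 + 5 = 125, q_3 = 5*5 + 1 = 26.

4/1, 5/1, 24/5, 125/26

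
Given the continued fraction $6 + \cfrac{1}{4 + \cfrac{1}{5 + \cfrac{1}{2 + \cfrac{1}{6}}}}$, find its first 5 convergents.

6/1, 25/4, 131/21, 287/46, 1853/297

Using the convergent recurrence p_i = a_i*p_{i-1} + p_{i-2}, q_i = a_i*q_{i-1} + q_{i-2} with p_{-2}=0, p_{-1}=1, q_{-2}=1, q_{-1}=0:
  i=0: a_0=6, p_0 = 6*1 + 0 = 6, q_0 = 6*0 + 1 = 1.
  i=1: a_1=4, p_1 = 4*6 + 1 = 25, q_1 = 4*1 + 0 = 4.
  i=2: a_2=5, p_2 = 5*25 + 6 = 131, q_2 = 5*4 + 1 = 21.
  i=3: a_3=2, p_3 = 2*131 + 25 = 287, q_3 = 2*21 + 4 = 46.
  i=4: a_4=6, p_4 = 6*287 + 131 = 1853, q_4 = 6*46 + 21 = 297.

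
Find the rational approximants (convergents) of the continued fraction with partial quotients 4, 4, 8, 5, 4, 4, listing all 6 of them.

4/1, 17/4, 140/33, 717/169, 3008/709, 12749/3005

Using the convergent recurrence p_i = a_i*p_{i-1} + p_{i-2}, q_i = a_i*q_{i-1} + q_{i-2} with p_{-2}=0, p_{-1}=1, q_{-2}=1, q_{-1}=0:
  i=0: a_0=4, p_0 = 4*1 + 0 = 4, q_0 = 4*0 + 1 = 1.
  i=1: a_1=4, p_1 = 4*4 + 1 = 17, q_1 = 4*1 + 0 = 4.
  i=2: a_2=8, p_2 = 8*17 + 4 = 140, q_2 = 8*4 + 1 = 33.
  i=3: a_3=5, p_3 = 5*140 + 17 = 717, q_3 = 5*33 + 4 = 169.
  i=4: a_4=4, p_4 = 4*717 + 140 = 3008, q_4 = 4*169 + 33 = 709.
  i=5: a_5=4, p_5 = 4*3008 + 717 = 12749, q_5 = 4*709 + 169 = 3005.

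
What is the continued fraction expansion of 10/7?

[1; 2, 3]

Run the Euclidean algorithm on 10 and 7; the successive quotients are the partial quotients a_0, a_1, ... (each step inverts the fractional part left over by the previous one):
  10 = 1*7 + 3, so a_0 = 1.
  7 = 2*3 + 1, so a_1 = 2.
  3 = 3*1 + 0, so a_2 = 3.
The remainder reaches 0 after 3 divisions, so the expansion has 3 partial quotients, read off in order.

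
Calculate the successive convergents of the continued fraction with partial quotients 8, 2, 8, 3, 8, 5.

8/1, 17/2, 144/17, 449/53, 3736/441, 19129/2258

Using the convergent recurrence p_i = a_i*p_{i-1} + p_{i-2}, q_i = a_i*q_{i-1} + q_{i-2} with p_{-2}=0, p_{-1}=1, q_{-2}=1, q_{-1}=0:
  i=0: a_0=8, p_0 = 8*1 + 0 = 8, q_0 = 8*0 + 1 = 1.
  i=1: a_1=2, p_1 = 2*8 + 1 = 17, q_1 = 2*1 + 0 = 2.
  i=2: a_2=8, p_2 = 8*17 + 8 = 144, q_2 = 8*2 + 1 = 17.
  i=3: a_3=3, p_3 = 3*144 + 17 = 449, q_3 = 3*17 + 2 = 53.
  i=4: a_4=8, p_4 = 8*449 + 144 = 3736, q_4 = 8*53 + 17 = 441.
  i=5: a_5=5, p_5 = 5*3736 + 449 = 19129, q_5 = 5*441 + 53 = 2258.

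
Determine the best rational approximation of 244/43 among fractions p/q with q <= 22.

Expand x = 244/43 as a continued fraction with the Euclidean algorithm:
  244 = 5*43 + 29, so a_0 = 5.
  43 = 1*29 + 14, so a_1 = 1.
  29 = 2*14 + 1, so a_2 = 2.
  14 = 14*1 + 0, so a_3 = 14.
so x = [5; 1, 2, 14].
Convergents (p_i = a_i*p_{i-1} + p_{i-2}, q_i = a_i*q_{i-1} + q_{i-2} with p_{-2}=0, p_{-1}=1, q_{-2}=1, q_{-1}=0), until the denominator exceeds 22:
  i=0: a_0=5, p_0 = 5*1 + 0 = 5, q_0 = 5*0 + 1 = 1.
  i=1: a_1=1, p_1 = 1*5 + 1 = 6, q_1 = 1*1 + 0 = 1.
  i=2: a_2=2, p_2 = 2*6 + 5 = 17, q_2 = 2*1 + 1 = 3.
  i=3: a_3=14, p_3 = 14*17 + 6 = 244, q_3 = 14*3 + 1 = 43.
q_3 = 43 > 22, so the last convergent with denominator <= 22 is p_2/q_2 = 17/3.
The closest fraction with denominator <= 22 is either p_2/q_2 or the intermediate fraction (k*p_2 + p_1)/(k*q_2 + q_1) with the largest k >= 1 whose denominator stays <= 22; these approach x as k grows, and every other convergent or intermediate fraction in range is farther away.
Largest k: floor((22 - q_1)/q_2) = floor((22 - 1)/3) = 7.
That gives (7*17 + 6)/(7*3 + 1) = 125/22.
Compare the errors: |x - 17/3| = |244*3 - 17*43|/(43*3) = 1/129, and |x - 125/22| = |244*22 - 125*43|/(43*22) = 7/946.
Cross-multiplying, 7*129 = 903 < 946 = 1*946, so 7/946 is smaller: the intermediate fraction 125/22 is closer to x than 17/3.

125/22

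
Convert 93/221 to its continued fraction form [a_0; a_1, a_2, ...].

Run the Euclidean algorithm on 93 and 221; the successive quotients are the partial quotients a_0, a_1, ... (each step inverts the fractional part left over by the previous one):
  93 = 0*221 + 93, so a_0 = 0.
  221 = 2*93 + 35, so a_1 = 2.
  93 = 2*35 + 23, so a_2 = 2.
  35 = 1*23 + 12, so a_3 = 1.
  23 = 1*12 + 11, so a_4 = 1.
  12 = 1*11 + 1, so a_5 = 1.
  11 = 11*1 + 0, so a_6 = 11.
The remainder reaches 0 after 7 divisions, so the expansion has 7 partial quotients, read off in order.

[0; 2, 2, 1, 1, 1, 11]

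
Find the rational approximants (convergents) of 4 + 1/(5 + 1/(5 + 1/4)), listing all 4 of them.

Using the convergent recurrence p_i = a_i*p_{i-1} + p_{i-2}, q_i = a_i*q_{i-1} + q_{i-2} with p_{-2}=0, p_{-1}=1, q_{-2}=1, q_{-1}=0:
  i=0: a_0=4, p_0 = 4*1 + 0 = 4, q_0 = 4*0 + 1 = 1.
  i=1: a_1=5, p_1 = 5*4 + 1 = 21, q_1 = 5*1 + 0 = 5.
  i=2: a_2=5, p_2 = 5*21 + 4 = 109, q_2 = 5*5 + 1 = 26.
  i=3: a_3=4, p_3 = 4*109 + 21 = 457, q_3 = 4*26 + 5 = 109.

4/1, 21/5, 109/26, 457/109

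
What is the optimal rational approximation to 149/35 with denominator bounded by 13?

Expand x = 149/35 as a continued fraction with the Euclidean algorithm:
  149 = 4*35 + 9, so a_0 = 4.
  35 = 3*9 + 8, so a_1 = 3.
  9 = 1*8 + 1, so a_2 = 1.
  8 = 8*1 + 0, so a_3 = 8.
so x = [4; 3, 1, 8].
Convergents (p_i = a_i*p_{i-1} + p_{i-2}, q_i = a_i*q_{i-1} + q_{i-2} with p_{-2}=0, p_{-1}=1, q_{-2}=1, q_{-1}=0), until the denominator exceeds 13:
  i=0: a_0=4, p_0 = 4*1 + 0 = 4, q_0 = 4*0 + 1 = 1.
  i=1: a_1=3, p_1 = 3*4 + 1 = 13, q_1 = 3*1 + 0 = 3.
  i=2: a_2=1, p_2 = 1*13 + 4 = 17, q_2 = 1*3 + 1 = 4.
  i=3: a_3=8, p_3 = 8*17 + 13 = 149, q_3 = 8*4 + 3 = 35.
q_3 = 35 > 13, so the last convergent with denominator <= 13 is p_2/q_2 = 17/4.
The closest fraction with denominator <= 13 is either p_2/q_2 or the intermediate fraction (k*p_2 + p_1)/(k*q_2 + q_1) with the largest k >= 1 whose denominator stays <= 13; these approach x as k grows, and every other convergent or intermediate fraction in range is farther away.
Largest k: floor((13 - q_1)/q_2) = floor((13 - 3)/4) = 2.
That gives (2*17 + 13)/(2*4 + 3) = 47/11.
Compare the errors: |x - 17/4| = |149*4 - 17*35|/(35*4) = 1/140, and |x - 47/11| = |149*11 - 47*35|/(35*11) = 6/385.
Cross-multiplying, 1*385 = 385 < 840 = 6*140, so 1/140 is smaller: the convergent 17/4 is closer to x than 47/11.

17/4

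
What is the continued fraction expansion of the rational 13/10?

[1; 3, 3]

Run the Euclidean algorithm on 13 and 10; the successive quotients are the partial quotients a_0, a_1, ... (each step inverts the fractional part left over by the previous one):
  13 = 1*10 + 3, so a_0 = 1.
  10 = 3*3 + 1, so a_1 = 3.
  3 = 3*1 + 0, so a_2 = 3.
The remainder reaches 0 after 3 divisions, so the expansion has 3 partial quotients, read off in order.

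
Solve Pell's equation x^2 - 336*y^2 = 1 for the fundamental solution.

First expand sqrt(336) as a continued fraction. With x_i = (sqrt(336) + m_i)/d_i and (m_0, d_0) = (0, 1): a_0 = floor(sqrt(336)) = 18, since 18^2 = 324 <= 336 < 361 = 19^2.
Iterate m_{i+1} = d_i*a_i - m_i, d_{i+1} = (336 - m_{i+1}^2)/d_i, a_{i+1} = floor((a_0 + m_{i+1})/d_{i+1}):
  m_1 = 1*18 - 0 = 18, d_1 = (336 - 18^2)/1 = 12/1 = 12, a_1 = floor((18 + 18)/12) = 3.
  m_2 = 12*3 - 18 = 18, d_2 = (336 - 18^2)/12 = 12/12 = 1, a_2 = floor((18 + 18)/1) = 36.
  m_3 = 1*36 - 18 = 18, d_3 = (336 - 18^2)/1 = 12/1 = 12: (m_3, d_3) = (m_1, d_1) = (18, 12), so from here the quotients repeat a_1, a_2; the period length is 2.
So sqrt(336) = [18; (3, 36)] with period length k = 2.
k is even, so the fundamental solution of x^2 - 336y^2 = 1 is (p_{k-1}, q_{k-1}) = (p_1, q_1); compute convergents through index 1.
Convergents (p_i = a_i*p_{i-1} + p_{i-2}, q_i = a_i*q_{i-1} + q_{i-2} with p_{-2}=0, p_{-1}=1, q_{-2}=1, q_{-1}=0):
  i=0: a_0=18, p_0 = 18*1 + 0 = 18, q_0 = 18*0 + 1 = 1.
  i=1: a_1=3, p_1 = 3*18 + 1 = 55, q_1 = 3*1 + 0 = 3.
Check: 55^2 - 336*3^2 = 3025 - 3024 = 1, so (x, y) = (55, 3) solves the equation, and by the theorem it is the least positive solution.

(x, y) = (55, 3)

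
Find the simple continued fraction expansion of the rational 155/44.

Run the Euclidean algorithm on 155 and 44; the successive quotients are the partial quotients a_0, a_1, ... (each step inverts the fractional part left over by the previous one):
  155 = 3*44 + 23, so a_0 = 3.
  44 = 1*23 + 21, so a_1 = 1.
  23 = 1*21 + 2, so a_2 = 1.
  21 = 10*2 + 1, so a_3 = 10.
  2 = 2*1 + 0, so a_4 = 2.
The remainder reaches 0 after 5 divisions, so the expansion has 5 partial quotients, read off in order.

[3; 1, 1, 10, 2]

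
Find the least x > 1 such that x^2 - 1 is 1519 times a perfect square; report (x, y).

First expand sqrt(1519) as a continued fraction. With x_i = (sqrt(1519) + m_i)/d_i and (m_0, d_0) = (0, 1): a_0 = floor(sqrt(1519)) = 38, since 38^2 = 1444 <= 1519 < 1521 = 39^2.
Iterate m_{i+1} = d_i*a_i - m_i, d_{i+1} = (1519 - m_{i+1}^2)/d_i, a_{i+1} = floor((a_0 + m_{i+1})/d_{i+1}):
  m_1 = 1*38 - 0 = 38, d_1 = (1519 - 38^2)/1 = 75/1 = 75, a_1 = floor((38 + 38)/75) = 1.
  m_2 = 75*1 - 38 = 37, d_2 = (1519 - 37^2)/75 = 150/75 = 2, a_2 = floor((38 + 37)/2) = 37.
  m_3 = 2*37 - 37 = 37, d_3 = (1519 - 37^2)/2 = 150/2 = 75, a_3 = floor((38 + 37)/75) = 1.
  m_4 = 75*1 - 37 = 38, d_4 = (1519 - 38^2)/75 = 75/75 = 1, a_4 = floor((38 + 38)/1) = 76.
  m_5 = 1*76 - 38 = 38, d_5 = (1519 - 38^2)/1 = 75/1 = 75: (m_5, d_5) = (m_1, d_1) = (38, 75), so from here the quotients repeat a_1, ..., a_4; the period length is 4.
So sqrt(1519) = [38; (1, 37, 1, 76)] with period length k = 4.
k is even, so the fundamental solution of x^2 - 1519y^2 = 1 is (p_{k-1}, q_{k-1}) = (p_3, q_3); compute convergents through index 3.
Convergents (p_i = a_i*p_{i-1} + p_{i-2}, q_i = a_i*q_{i-1} + q_{i-2} with p_{-2}=0, p_{-1}=1, q_{-2}=1, q_{-1}=0):
  i=0: a_0=38, p_0 = 38*1 + 0 = 38, q_0 = 38*0 + 1 = 1.
  i=1: a_1=1, p_1 = 1*38 + 1 = 39, q_1 = 1*1 + 0 = 1.
  i=2: a_2=37, p_2 = 37*39 + 38 = 1481, q_2 = 37*1 + 1 = 38.
  i=3: a_3=1, p_3 = 1*1481 + 39 = 1520, q_3 = 1*38 + 1 = 39.
Check: 1520^2 - 1519*39^2 = 2310400 - 2310399 = 1, so (x, y) = (1520, 39) solves the equation, and by the theorem it is the least positive solution.

(x, y) = (1520, 39)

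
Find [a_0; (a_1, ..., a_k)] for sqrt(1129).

Write x_i = (sqrt(1129) + m_i)/d_i with (m_0, d_0) = (0, 1). a_0 = floor(sqrt(1129)) = 33, since 33^2 = 1089 <= 1129 < 1156 = 34^2.
Iterate m_{i+1} = d_i*a_i - m_i, d_{i+1} = (1129 - m_{i+1}^2)/d_i, a_{i+1} = floor((a_0 + m_{i+1})/d_{i+1}):
  m_1 = 1*33 - 0 = 33, d_1 = (1129 - 33^2)/1 = 40/1 = 40, a_1 = floor((33 + 33)/40) = 1.
  m_2 = 40*1 - 33 = 7, d_2 = (1129 - 7^2)/40 = 1080/40 = 27, a_2 = floor((33 + 7)/27) = 1.
  m_3 = 27*1 - 7 = 20, d_3 = (1129 - 20^2)/27 = 729/27 = 27, a_3 = floor((33 + 20)/27) = 1.
  m_4 = 27*1 - 20 = 7, d_4 = (1129 - 7^2)/27 = 1080/27 = 40, a_4 = floor((33 + 7)/40) = 1.
  m_5 = 40*1 - 7 = 33, d_5 = (1129 - 33^2)/40 = 40/40 = 1, a_5 = floor((33 + 33)/1) = 66.
  m_6 = 1*66 - 33 = 33, d_6 = (1129 - 33^2)/1 = 40/1 = 40: (m_6, d_6) = (m_1, d_1) = (33, 40), so from here the quotients repeat a_1, ..., a_5; the period length is 5.
Hence the expansion of sqrt(1129) is a_0 = 33 followed by the repeating block 1, 1, 1, 1, 66 (period 5).

[33; (1, 1, 1, 1, 66)]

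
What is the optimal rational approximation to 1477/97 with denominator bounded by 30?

Expand x = 1477/97 as a continued fraction with the Euclidean algorithm:
  1477 = 15*97 + 22, so a_0 = 15.
  97 = 4*22 + 9, so a_1 = 4.
  22 = 2*9 + 4, so a_2 = 2.
  9 = 2*4 + 1, so a_3 = 2.
  4 = 4*1 + 0, so a_4 = 4.
so x = [15; 4, 2, 2, 4].
Convergents (p_i = a_i*p_{i-1} + p_{i-2}, q_i = a_i*q_{i-1} + q_{i-2} with p_{-2}=0, p_{-1}=1, q_{-2}=1, q_{-1}=0), until the denominator exceeds 30:
  i=0: a_0=15, p_0 = 15*1 + 0 = 15, q_0 = 15*0 + 1 = 1.
  i=1: a_1=4, p_1 = 4*15 + 1 = 61, q_1 = 4*1 + 0 = 4.
  i=2: a_2=2, p_2 = 2*61 + 15 = 137, q_2 = 2*4 + 1 = 9.
  i=3: a_3=2, p_3 = 2*137 + 61 = 335, q_3 = 2*9 + 4 = 22.
  i=4: a_4=4, p_4 = 4*335 + 137 = 1477, q_4 = 4*22 + 9 = 97.
q_4 = 97 > 30, so the last convergent with denominator <= 30 is p_3/q_3 = 335/22.
The closest fraction with denominator <= 30 is either p_3/q_3 or the intermediate fraction (k*p_3 + p_2)/(k*q_3 + q_2) with the largest k >= 1 whose denominator stays <= 30; these approach x as k grows, and every other convergent or intermediate fraction in range is farther away.
Largest k: floor((30 - q_2)/q_3) = floor((30 - 9)/22) = 0.
Since k = 0, no intermediate fraction beyond p_3/q_3 has denominator <= 30, so the convergent 335/22 is the closest (its error is |1477*22 - 335*97|/(97*22) = 1/2134).

335/22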